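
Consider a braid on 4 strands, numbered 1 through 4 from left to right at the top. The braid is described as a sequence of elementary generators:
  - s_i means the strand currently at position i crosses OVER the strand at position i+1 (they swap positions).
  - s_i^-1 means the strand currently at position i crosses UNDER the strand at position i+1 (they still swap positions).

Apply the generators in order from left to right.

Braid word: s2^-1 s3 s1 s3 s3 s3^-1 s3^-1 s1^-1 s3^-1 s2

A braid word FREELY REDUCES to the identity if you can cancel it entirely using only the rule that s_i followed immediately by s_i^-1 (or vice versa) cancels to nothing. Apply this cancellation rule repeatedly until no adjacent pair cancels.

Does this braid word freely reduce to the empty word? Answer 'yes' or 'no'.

Answer: yes

Derivation:
Gen 1 (s2^-1): push. Stack: [s2^-1]
Gen 2 (s3): push. Stack: [s2^-1 s3]
Gen 3 (s1): push. Stack: [s2^-1 s3 s1]
Gen 4 (s3): push. Stack: [s2^-1 s3 s1 s3]
Gen 5 (s3): push. Stack: [s2^-1 s3 s1 s3 s3]
Gen 6 (s3^-1): cancels prior s3. Stack: [s2^-1 s3 s1 s3]
Gen 7 (s3^-1): cancels prior s3. Stack: [s2^-1 s3 s1]
Gen 8 (s1^-1): cancels prior s1. Stack: [s2^-1 s3]
Gen 9 (s3^-1): cancels prior s3. Stack: [s2^-1]
Gen 10 (s2): cancels prior s2^-1. Stack: []
Reduced word: (empty)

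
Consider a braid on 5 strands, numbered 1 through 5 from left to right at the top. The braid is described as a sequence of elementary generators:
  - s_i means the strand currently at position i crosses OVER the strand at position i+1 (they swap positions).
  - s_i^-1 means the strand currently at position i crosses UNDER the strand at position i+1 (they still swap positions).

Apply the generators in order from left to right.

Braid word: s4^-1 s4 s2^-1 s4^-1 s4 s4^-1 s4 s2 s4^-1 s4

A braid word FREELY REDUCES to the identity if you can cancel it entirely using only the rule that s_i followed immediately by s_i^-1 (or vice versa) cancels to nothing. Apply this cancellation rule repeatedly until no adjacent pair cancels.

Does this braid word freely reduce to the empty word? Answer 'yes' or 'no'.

Gen 1 (s4^-1): push. Stack: [s4^-1]
Gen 2 (s4): cancels prior s4^-1. Stack: []
Gen 3 (s2^-1): push. Stack: [s2^-1]
Gen 4 (s4^-1): push. Stack: [s2^-1 s4^-1]
Gen 5 (s4): cancels prior s4^-1. Stack: [s2^-1]
Gen 6 (s4^-1): push. Stack: [s2^-1 s4^-1]
Gen 7 (s4): cancels prior s4^-1. Stack: [s2^-1]
Gen 8 (s2): cancels prior s2^-1. Stack: []
Gen 9 (s4^-1): push. Stack: [s4^-1]
Gen 10 (s4): cancels prior s4^-1. Stack: []
Reduced word: (empty)

Answer: yes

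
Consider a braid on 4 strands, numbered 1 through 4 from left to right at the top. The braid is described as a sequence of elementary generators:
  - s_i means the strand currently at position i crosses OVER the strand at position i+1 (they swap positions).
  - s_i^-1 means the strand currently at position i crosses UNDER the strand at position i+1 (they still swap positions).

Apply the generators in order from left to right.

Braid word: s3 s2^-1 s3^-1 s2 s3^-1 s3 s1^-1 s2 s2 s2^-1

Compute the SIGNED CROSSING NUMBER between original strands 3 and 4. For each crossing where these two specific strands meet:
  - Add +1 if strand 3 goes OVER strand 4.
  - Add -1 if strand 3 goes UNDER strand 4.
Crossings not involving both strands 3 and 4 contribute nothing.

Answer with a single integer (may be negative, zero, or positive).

Gen 1: 3 over 4. Both 3&4? yes. Contrib: +1. Sum: 1
Gen 2: crossing 2x4. Both 3&4? no. Sum: 1
Gen 3: crossing 2x3. Both 3&4? no. Sum: 1
Gen 4: 4 over 3. Both 3&4? yes. Contrib: -1. Sum: 0
Gen 5: crossing 4x2. Both 3&4? no. Sum: 0
Gen 6: crossing 2x4. Both 3&4? no. Sum: 0
Gen 7: crossing 1x3. Both 3&4? no. Sum: 0
Gen 8: crossing 1x4. Both 3&4? no. Sum: 0
Gen 9: crossing 4x1. Both 3&4? no. Sum: 0
Gen 10: crossing 1x4. Both 3&4? no. Sum: 0

Answer: 0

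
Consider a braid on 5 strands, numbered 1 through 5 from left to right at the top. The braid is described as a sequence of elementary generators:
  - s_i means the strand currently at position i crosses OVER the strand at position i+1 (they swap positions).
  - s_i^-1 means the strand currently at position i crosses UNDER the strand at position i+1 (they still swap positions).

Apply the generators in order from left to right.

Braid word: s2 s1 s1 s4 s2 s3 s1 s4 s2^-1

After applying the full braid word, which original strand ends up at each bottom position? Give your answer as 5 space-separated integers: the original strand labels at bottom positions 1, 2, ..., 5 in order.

Gen 1 (s2): strand 2 crosses over strand 3. Perm now: [1 3 2 4 5]
Gen 2 (s1): strand 1 crosses over strand 3. Perm now: [3 1 2 4 5]
Gen 3 (s1): strand 3 crosses over strand 1. Perm now: [1 3 2 4 5]
Gen 4 (s4): strand 4 crosses over strand 5. Perm now: [1 3 2 5 4]
Gen 5 (s2): strand 3 crosses over strand 2. Perm now: [1 2 3 5 4]
Gen 6 (s3): strand 3 crosses over strand 5. Perm now: [1 2 5 3 4]
Gen 7 (s1): strand 1 crosses over strand 2. Perm now: [2 1 5 3 4]
Gen 8 (s4): strand 3 crosses over strand 4. Perm now: [2 1 5 4 3]
Gen 9 (s2^-1): strand 1 crosses under strand 5. Perm now: [2 5 1 4 3]

Answer: 2 5 1 4 3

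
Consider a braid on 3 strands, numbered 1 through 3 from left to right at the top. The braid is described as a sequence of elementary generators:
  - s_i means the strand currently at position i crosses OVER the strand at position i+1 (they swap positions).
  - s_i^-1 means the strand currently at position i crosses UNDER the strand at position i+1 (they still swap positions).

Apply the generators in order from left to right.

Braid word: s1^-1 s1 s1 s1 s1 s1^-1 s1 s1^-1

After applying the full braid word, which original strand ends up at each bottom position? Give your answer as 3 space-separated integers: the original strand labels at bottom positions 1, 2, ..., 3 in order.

Gen 1 (s1^-1): strand 1 crosses under strand 2. Perm now: [2 1 3]
Gen 2 (s1): strand 2 crosses over strand 1. Perm now: [1 2 3]
Gen 3 (s1): strand 1 crosses over strand 2. Perm now: [2 1 3]
Gen 4 (s1): strand 2 crosses over strand 1. Perm now: [1 2 3]
Gen 5 (s1): strand 1 crosses over strand 2. Perm now: [2 1 3]
Gen 6 (s1^-1): strand 2 crosses under strand 1. Perm now: [1 2 3]
Gen 7 (s1): strand 1 crosses over strand 2. Perm now: [2 1 3]
Gen 8 (s1^-1): strand 2 crosses under strand 1. Perm now: [1 2 3]

Answer: 1 2 3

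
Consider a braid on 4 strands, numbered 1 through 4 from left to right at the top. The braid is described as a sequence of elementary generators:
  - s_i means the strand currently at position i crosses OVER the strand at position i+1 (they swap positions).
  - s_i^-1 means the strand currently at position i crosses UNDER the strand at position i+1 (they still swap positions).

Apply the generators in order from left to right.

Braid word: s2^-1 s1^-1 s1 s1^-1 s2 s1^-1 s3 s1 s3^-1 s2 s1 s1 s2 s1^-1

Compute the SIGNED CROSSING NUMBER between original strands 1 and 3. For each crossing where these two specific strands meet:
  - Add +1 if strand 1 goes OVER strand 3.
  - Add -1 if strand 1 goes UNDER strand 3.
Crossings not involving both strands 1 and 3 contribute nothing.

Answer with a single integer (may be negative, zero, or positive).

Answer: -3

Derivation:
Gen 1: crossing 2x3. Both 1&3? no. Sum: 0
Gen 2: 1 under 3. Both 1&3? yes. Contrib: -1. Sum: -1
Gen 3: 3 over 1. Both 1&3? yes. Contrib: -1. Sum: -2
Gen 4: 1 under 3. Both 1&3? yes. Contrib: -1. Sum: -3
Gen 5: crossing 1x2. Both 1&3? no. Sum: -3
Gen 6: crossing 3x2. Both 1&3? no. Sum: -3
Gen 7: crossing 1x4. Both 1&3? no. Sum: -3
Gen 8: crossing 2x3. Both 1&3? no. Sum: -3
Gen 9: crossing 4x1. Both 1&3? no. Sum: -3
Gen 10: crossing 2x1. Both 1&3? no. Sum: -3
Gen 11: 3 over 1. Both 1&3? yes. Contrib: -1. Sum: -4
Gen 12: 1 over 3. Both 1&3? yes. Contrib: +1. Sum: -3
Gen 13: crossing 1x2. Both 1&3? no. Sum: -3
Gen 14: crossing 3x2. Both 1&3? no. Sum: -3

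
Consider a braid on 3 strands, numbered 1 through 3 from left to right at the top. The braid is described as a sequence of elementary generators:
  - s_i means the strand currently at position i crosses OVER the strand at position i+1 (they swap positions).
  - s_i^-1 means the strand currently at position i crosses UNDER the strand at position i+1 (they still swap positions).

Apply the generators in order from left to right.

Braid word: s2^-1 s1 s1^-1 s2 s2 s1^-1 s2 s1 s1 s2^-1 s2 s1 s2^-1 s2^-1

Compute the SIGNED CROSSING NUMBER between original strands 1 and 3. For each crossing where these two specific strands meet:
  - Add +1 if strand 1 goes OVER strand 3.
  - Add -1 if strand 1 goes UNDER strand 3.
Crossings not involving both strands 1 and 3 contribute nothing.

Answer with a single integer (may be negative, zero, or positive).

Gen 1: crossing 2x3. Both 1&3? no. Sum: 0
Gen 2: 1 over 3. Both 1&3? yes. Contrib: +1. Sum: 1
Gen 3: 3 under 1. Both 1&3? yes. Contrib: +1. Sum: 2
Gen 4: crossing 3x2. Both 1&3? no. Sum: 2
Gen 5: crossing 2x3. Both 1&3? no. Sum: 2
Gen 6: 1 under 3. Both 1&3? yes. Contrib: -1. Sum: 1
Gen 7: crossing 1x2. Both 1&3? no. Sum: 1
Gen 8: crossing 3x2. Both 1&3? no. Sum: 1
Gen 9: crossing 2x3. Both 1&3? no. Sum: 1
Gen 10: crossing 2x1. Both 1&3? no. Sum: 1
Gen 11: crossing 1x2. Both 1&3? no. Sum: 1
Gen 12: crossing 3x2. Both 1&3? no. Sum: 1
Gen 13: 3 under 1. Both 1&3? yes. Contrib: +1. Sum: 2
Gen 14: 1 under 3. Both 1&3? yes. Contrib: -1. Sum: 1

Answer: 1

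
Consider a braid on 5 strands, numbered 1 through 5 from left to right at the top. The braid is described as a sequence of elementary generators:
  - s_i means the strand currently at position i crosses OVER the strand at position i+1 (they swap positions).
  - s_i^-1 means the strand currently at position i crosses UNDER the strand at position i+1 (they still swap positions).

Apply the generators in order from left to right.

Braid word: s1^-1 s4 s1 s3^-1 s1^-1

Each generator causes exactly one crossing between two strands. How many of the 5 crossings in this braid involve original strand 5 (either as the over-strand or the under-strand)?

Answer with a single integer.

Answer: 2

Derivation:
Gen 1: crossing 1x2. Involves strand 5? no. Count so far: 0
Gen 2: crossing 4x5. Involves strand 5? yes. Count so far: 1
Gen 3: crossing 2x1. Involves strand 5? no. Count so far: 1
Gen 4: crossing 3x5. Involves strand 5? yes. Count so far: 2
Gen 5: crossing 1x2. Involves strand 5? no. Count so far: 2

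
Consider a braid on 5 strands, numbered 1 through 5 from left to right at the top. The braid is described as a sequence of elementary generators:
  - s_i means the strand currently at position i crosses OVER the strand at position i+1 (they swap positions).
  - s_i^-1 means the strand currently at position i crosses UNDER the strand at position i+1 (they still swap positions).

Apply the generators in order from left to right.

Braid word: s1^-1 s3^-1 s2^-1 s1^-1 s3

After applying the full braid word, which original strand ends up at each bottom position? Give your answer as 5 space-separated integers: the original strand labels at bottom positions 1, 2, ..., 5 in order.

Gen 1 (s1^-1): strand 1 crosses under strand 2. Perm now: [2 1 3 4 5]
Gen 2 (s3^-1): strand 3 crosses under strand 4. Perm now: [2 1 4 3 5]
Gen 3 (s2^-1): strand 1 crosses under strand 4. Perm now: [2 4 1 3 5]
Gen 4 (s1^-1): strand 2 crosses under strand 4. Perm now: [4 2 1 3 5]
Gen 5 (s3): strand 1 crosses over strand 3. Perm now: [4 2 3 1 5]

Answer: 4 2 3 1 5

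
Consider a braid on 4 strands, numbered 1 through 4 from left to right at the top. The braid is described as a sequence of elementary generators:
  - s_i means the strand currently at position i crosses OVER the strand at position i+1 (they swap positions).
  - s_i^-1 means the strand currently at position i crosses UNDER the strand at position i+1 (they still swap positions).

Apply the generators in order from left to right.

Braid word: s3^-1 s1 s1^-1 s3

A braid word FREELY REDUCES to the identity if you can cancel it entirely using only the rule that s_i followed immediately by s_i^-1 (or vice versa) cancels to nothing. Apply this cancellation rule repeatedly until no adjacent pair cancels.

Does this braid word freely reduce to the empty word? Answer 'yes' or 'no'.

Answer: yes

Derivation:
Gen 1 (s3^-1): push. Stack: [s3^-1]
Gen 2 (s1): push. Stack: [s3^-1 s1]
Gen 3 (s1^-1): cancels prior s1. Stack: [s3^-1]
Gen 4 (s3): cancels prior s3^-1. Stack: []
Reduced word: (empty)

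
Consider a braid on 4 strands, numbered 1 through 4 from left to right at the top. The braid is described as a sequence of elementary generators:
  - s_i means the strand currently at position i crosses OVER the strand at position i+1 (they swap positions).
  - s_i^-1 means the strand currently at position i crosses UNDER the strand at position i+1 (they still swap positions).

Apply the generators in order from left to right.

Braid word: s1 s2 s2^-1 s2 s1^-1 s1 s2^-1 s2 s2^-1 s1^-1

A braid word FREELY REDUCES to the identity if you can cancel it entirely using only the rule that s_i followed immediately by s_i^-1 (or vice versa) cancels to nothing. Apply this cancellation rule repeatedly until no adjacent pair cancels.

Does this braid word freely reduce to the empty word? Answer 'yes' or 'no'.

Gen 1 (s1): push. Stack: [s1]
Gen 2 (s2): push. Stack: [s1 s2]
Gen 3 (s2^-1): cancels prior s2. Stack: [s1]
Gen 4 (s2): push. Stack: [s1 s2]
Gen 5 (s1^-1): push. Stack: [s1 s2 s1^-1]
Gen 6 (s1): cancels prior s1^-1. Stack: [s1 s2]
Gen 7 (s2^-1): cancels prior s2. Stack: [s1]
Gen 8 (s2): push. Stack: [s1 s2]
Gen 9 (s2^-1): cancels prior s2. Stack: [s1]
Gen 10 (s1^-1): cancels prior s1. Stack: []
Reduced word: (empty)

Answer: yes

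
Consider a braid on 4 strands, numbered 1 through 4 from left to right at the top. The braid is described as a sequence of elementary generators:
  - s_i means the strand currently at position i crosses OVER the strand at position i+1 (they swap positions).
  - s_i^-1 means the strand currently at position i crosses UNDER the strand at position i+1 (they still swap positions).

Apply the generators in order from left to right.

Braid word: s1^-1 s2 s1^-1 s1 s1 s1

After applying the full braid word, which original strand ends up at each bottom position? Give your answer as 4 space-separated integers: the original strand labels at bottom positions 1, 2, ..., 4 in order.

Gen 1 (s1^-1): strand 1 crosses under strand 2. Perm now: [2 1 3 4]
Gen 2 (s2): strand 1 crosses over strand 3. Perm now: [2 3 1 4]
Gen 3 (s1^-1): strand 2 crosses under strand 3. Perm now: [3 2 1 4]
Gen 4 (s1): strand 3 crosses over strand 2. Perm now: [2 3 1 4]
Gen 5 (s1): strand 2 crosses over strand 3. Perm now: [3 2 1 4]
Gen 6 (s1): strand 3 crosses over strand 2. Perm now: [2 3 1 4]

Answer: 2 3 1 4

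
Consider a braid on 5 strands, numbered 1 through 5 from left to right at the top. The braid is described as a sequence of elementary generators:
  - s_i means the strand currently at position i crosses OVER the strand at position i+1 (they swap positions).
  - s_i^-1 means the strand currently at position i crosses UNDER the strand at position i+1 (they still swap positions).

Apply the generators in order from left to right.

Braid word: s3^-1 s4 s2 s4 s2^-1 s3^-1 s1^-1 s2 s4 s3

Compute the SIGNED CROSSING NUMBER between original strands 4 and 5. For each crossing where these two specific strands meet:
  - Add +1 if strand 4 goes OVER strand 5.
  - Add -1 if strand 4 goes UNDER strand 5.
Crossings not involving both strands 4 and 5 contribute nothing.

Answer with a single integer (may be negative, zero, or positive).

Answer: 1

Derivation:
Gen 1: crossing 3x4. Both 4&5? no. Sum: 0
Gen 2: crossing 3x5. Both 4&5? no. Sum: 0
Gen 3: crossing 2x4. Both 4&5? no. Sum: 0
Gen 4: crossing 5x3. Both 4&5? no. Sum: 0
Gen 5: crossing 4x2. Both 4&5? no. Sum: 0
Gen 6: crossing 4x3. Both 4&5? no. Sum: 0
Gen 7: crossing 1x2. Both 4&5? no. Sum: 0
Gen 8: crossing 1x3. Both 4&5? no. Sum: 0
Gen 9: 4 over 5. Both 4&5? yes. Contrib: +1. Sum: 1
Gen 10: crossing 1x5. Both 4&5? no. Sum: 1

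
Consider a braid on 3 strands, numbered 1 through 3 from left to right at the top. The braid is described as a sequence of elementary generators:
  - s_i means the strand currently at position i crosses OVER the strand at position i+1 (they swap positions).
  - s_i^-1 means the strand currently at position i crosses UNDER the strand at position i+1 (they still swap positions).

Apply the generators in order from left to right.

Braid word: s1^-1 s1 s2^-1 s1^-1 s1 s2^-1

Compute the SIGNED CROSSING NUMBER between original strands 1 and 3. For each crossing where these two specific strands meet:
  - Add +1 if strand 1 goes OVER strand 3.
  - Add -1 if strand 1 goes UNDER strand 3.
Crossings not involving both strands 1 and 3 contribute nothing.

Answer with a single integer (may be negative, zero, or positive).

Gen 1: crossing 1x2. Both 1&3? no. Sum: 0
Gen 2: crossing 2x1. Both 1&3? no. Sum: 0
Gen 3: crossing 2x3. Both 1&3? no. Sum: 0
Gen 4: 1 under 3. Both 1&3? yes. Contrib: -1. Sum: -1
Gen 5: 3 over 1. Both 1&3? yes. Contrib: -1. Sum: -2
Gen 6: crossing 3x2. Both 1&3? no. Sum: -2

Answer: -2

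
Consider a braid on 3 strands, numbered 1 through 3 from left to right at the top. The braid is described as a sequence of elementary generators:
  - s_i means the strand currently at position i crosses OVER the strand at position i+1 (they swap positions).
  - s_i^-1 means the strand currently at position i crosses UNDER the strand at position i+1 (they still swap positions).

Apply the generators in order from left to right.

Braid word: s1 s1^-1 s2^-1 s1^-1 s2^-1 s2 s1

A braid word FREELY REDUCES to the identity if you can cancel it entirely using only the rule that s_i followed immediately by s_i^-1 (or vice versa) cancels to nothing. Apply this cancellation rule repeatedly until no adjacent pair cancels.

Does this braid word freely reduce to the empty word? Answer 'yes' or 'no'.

Answer: no

Derivation:
Gen 1 (s1): push. Stack: [s1]
Gen 2 (s1^-1): cancels prior s1. Stack: []
Gen 3 (s2^-1): push. Stack: [s2^-1]
Gen 4 (s1^-1): push. Stack: [s2^-1 s1^-1]
Gen 5 (s2^-1): push. Stack: [s2^-1 s1^-1 s2^-1]
Gen 6 (s2): cancels prior s2^-1. Stack: [s2^-1 s1^-1]
Gen 7 (s1): cancels prior s1^-1. Stack: [s2^-1]
Reduced word: s2^-1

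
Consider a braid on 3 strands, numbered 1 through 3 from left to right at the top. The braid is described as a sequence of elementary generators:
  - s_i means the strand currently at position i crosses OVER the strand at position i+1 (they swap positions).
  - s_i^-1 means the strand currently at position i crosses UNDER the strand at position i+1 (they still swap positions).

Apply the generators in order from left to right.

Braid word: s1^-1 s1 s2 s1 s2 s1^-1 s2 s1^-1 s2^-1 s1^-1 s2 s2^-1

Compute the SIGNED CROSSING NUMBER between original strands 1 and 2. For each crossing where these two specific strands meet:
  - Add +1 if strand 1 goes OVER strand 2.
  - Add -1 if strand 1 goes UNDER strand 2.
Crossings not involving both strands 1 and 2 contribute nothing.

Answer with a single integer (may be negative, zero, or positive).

Gen 1: 1 under 2. Both 1&2? yes. Contrib: -1. Sum: -1
Gen 2: 2 over 1. Both 1&2? yes. Contrib: -1. Sum: -2
Gen 3: crossing 2x3. Both 1&2? no. Sum: -2
Gen 4: crossing 1x3. Both 1&2? no. Sum: -2
Gen 5: 1 over 2. Both 1&2? yes. Contrib: +1. Sum: -1
Gen 6: crossing 3x2. Both 1&2? no. Sum: -1
Gen 7: crossing 3x1. Both 1&2? no. Sum: -1
Gen 8: 2 under 1. Both 1&2? yes. Contrib: +1. Sum: 0
Gen 9: crossing 2x3. Both 1&2? no. Sum: 0
Gen 10: crossing 1x3. Both 1&2? no. Sum: 0
Gen 11: 1 over 2. Both 1&2? yes. Contrib: +1. Sum: 1
Gen 12: 2 under 1. Both 1&2? yes. Contrib: +1. Sum: 2

Answer: 2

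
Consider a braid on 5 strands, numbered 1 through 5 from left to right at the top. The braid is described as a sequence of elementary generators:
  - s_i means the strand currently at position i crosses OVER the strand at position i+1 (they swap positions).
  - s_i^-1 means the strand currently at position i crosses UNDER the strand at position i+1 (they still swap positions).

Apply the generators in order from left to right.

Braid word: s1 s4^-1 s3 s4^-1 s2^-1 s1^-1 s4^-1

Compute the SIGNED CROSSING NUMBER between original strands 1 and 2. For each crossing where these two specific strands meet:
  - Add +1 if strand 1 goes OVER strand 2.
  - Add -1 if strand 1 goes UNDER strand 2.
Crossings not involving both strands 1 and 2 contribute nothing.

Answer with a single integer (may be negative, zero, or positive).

Gen 1: 1 over 2. Both 1&2? yes. Contrib: +1. Sum: 1
Gen 2: crossing 4x5. Both 1&2? no. Sum: 1
Gen 3: crossing 3x5. Both 1&2? no. Sum: 1
Gen 4: crossing 3x4. Both 1&2? no. Sum: 1
Gen 5: crossing 1x5. Both 1&2? no. Sum: 1
Gen 6: crossing 2x5. Both 1&2? no. Sum: 1
Gen 7: crossing 4x3. Both 1&2? no. Sum: 1

Answer: 1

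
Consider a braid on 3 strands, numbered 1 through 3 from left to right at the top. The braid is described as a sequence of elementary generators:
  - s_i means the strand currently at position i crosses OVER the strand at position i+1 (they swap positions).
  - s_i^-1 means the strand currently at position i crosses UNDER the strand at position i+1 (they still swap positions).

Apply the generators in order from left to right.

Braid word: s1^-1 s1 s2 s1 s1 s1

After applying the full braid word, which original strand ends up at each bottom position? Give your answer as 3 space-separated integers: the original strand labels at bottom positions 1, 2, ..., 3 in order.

Answer: 3 1 2

Derivation:
Gen 1 (s1^-1): strand 1 crosses under strand 2. Perm now: [2 1 3]
Gen 2 (s1): strand 2 crosses over strand 1. Perm now: [1 2 3]
Gen 3 (s2): strand 2 crosses over strand 3. Perm now: [1 3 2]
Gen 4 (s1): strand 1 crosses over strand 3. Perm now: [3 1 2]
Gen 5 (s1): strand 3 crosses over strand 1. Perm now: [1 3 2]
Gen 6 (s1): strand 1 crosses over strand 3. Perm now: [3 1 2]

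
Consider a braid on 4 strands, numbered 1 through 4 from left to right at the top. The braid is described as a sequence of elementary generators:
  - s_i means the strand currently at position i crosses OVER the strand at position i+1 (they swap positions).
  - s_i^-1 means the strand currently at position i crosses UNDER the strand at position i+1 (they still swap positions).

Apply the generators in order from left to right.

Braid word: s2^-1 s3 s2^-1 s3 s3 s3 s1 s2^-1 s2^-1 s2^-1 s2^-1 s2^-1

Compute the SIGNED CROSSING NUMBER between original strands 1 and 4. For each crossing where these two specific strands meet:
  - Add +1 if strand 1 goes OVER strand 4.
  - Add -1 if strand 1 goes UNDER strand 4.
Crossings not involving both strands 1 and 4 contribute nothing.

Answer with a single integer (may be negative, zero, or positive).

Answer: 1

Derivation:
Gen 1: crossing 2x3. Both 1&4? no. Sum: 0
Gen 2: crossing 2x4. Both 1&4? no. Sum: 0
Gen 3: crossing 3x4. Both 1&4? no. Sum: 0
Gen 4: crossing 3x2. Both 1&4? no. Sum: 0
Gen 5: crossing 2x3. Both 1&4? no. Sum: 0
Gen 6: crossing 3x2. Both 1&4? no. Sum: 0
Gen 7: 1 over 4. Both 1&4? yes. Contrib: +1. Sum: 1
Gen 8: crossing 1x2. Both 1&4? no. Sum: 1
Gen 9: crossing 2x1. Both 1&4? no. Sum: 1
Gen 10: crossing 1x2. Both 1&4? no. Sum: 1
Gen 11: crossing 2x1. Both 1&4? no. Sum: 1
Gen 12: crossing 1x2. Both 1&4? no. Sum: 1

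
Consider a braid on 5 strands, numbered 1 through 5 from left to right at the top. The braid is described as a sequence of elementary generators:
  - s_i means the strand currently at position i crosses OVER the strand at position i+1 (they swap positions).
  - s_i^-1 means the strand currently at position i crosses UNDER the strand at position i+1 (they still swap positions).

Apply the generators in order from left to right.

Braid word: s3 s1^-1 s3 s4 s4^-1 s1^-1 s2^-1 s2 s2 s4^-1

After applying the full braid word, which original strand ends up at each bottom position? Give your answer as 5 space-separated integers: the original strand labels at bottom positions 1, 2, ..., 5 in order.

Gen 1 (s3): strand 3 crosses over strand 4. Perm now: [1 2 4 3 5]
Gen 2 (s1^-1): strand 1 crosses under strand 2. Perm now: [2 1 4 3 5]
Gen 3 (s3): strand 4 crosses over strand 3. Perm now: [2 1 3 4 5]
Gen 4 (s4): strand 4 crosses over strand 5. Perm now: [2 1 3 5 4]
Gen 5 (s4^-1): strand 5 crosses under strand 4. Perm now: [2 1 3 4 5]
Gen 6 (s1^-1): strand 2 crosses under strand 1. Perm now: [1 2 3 4 5]
Gen 7 (s2^-1): strand 2 crosses under strand 3. Perm now: [1 3 2 4 5]
Gen 8 (s2): strand 3 crosses over strand 2. Perm now: [1 2 3 4 5]
Gen 9 (s2): strand 2 crosses over strand 3. Perm now: [1 3 2 4 5]
Gen 10 (s4^-1): strand 4 crosses under strand 5. Perm now: [1 3 2 5 4]

Answer: 1 3 2 5 4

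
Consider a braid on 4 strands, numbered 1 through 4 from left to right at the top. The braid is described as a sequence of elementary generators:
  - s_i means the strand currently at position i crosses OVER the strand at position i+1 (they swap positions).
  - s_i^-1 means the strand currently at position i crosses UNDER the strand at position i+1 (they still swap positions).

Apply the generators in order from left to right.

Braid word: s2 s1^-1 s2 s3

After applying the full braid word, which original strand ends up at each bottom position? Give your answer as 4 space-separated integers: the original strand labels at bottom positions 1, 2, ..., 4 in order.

Answer: 3 2 4 1

Derivation:
Gen 1 (s2): strand 2 crosses over strand 3. Perm now: [1 3 2 4]
Gen 2 (s1^-1): strand 1 crosses under strand 3. Perm now: [3 1 2 4]
Gen 3 (s2): strand 1 crosses over strand 2. Perm now: [3 2 1 4]
Gen 4 (s3): strand 1 crosses over strand 4. Perm now: [3 2 4 1]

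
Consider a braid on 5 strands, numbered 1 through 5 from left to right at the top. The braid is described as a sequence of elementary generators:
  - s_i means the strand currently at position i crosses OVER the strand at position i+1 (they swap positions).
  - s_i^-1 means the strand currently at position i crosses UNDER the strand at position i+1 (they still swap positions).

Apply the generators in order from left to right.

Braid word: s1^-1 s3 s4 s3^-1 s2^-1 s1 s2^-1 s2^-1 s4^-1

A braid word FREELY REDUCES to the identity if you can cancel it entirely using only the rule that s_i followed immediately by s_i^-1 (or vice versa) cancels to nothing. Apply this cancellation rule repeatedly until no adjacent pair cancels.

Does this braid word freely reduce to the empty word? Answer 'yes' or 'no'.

Answer: no

Derivation:
Gen 1 (s1^-1): push. Stack: [s1^-1]
Gen 2 (s3): push. Stack: [s1^-1 s3]
Gen 3 (s4): push. Stack: [s1^-1 s3 s4]
Gen 4 (s3^-1): push. Stack: [s1^-1 s3 s4 s3^-1]
Gen 5 (s2^-1): push. Stack: [s1^-1 s3 s4 s3^-1 s2^-1]
Gen 6 (s1): push. Stack: [s1^-1 s3 s4 s3^-1 s2^-1 s1]
Gen 7 (s2^-1): push. Stack: [s1^-1 s3 s4 s3^-1 s2^-1 s1 s2^-1]
Gen 8 (s2^-1): push. Stack: [s1^-1 s3 s4 s3^-1 s2^-1 s1 s2^-1 s2^-1]
Gen 9 (s4^-1): push. Stack: [s1^-1 s3 s4 s3^-1 s2^-1 s1 s2^-1 s2^-1 s4^-1]
Reduced word: s1^-1 s3 s4 s3^-1 s2^-1 s1 s2^-1 s2^-1 s4^-1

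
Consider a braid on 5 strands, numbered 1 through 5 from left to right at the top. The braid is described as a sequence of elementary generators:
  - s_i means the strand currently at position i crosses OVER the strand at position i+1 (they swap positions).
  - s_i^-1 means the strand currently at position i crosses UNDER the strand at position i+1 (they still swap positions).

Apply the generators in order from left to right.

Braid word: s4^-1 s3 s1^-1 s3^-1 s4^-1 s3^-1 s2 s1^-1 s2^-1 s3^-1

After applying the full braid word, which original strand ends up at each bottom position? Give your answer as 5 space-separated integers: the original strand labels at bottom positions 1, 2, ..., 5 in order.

Gen 1 (s4^-1): strand 4 crosses under strand 5. Perm now: [1 2 3 5 4]
Gen 2 (s3): strand 3 crosses over strand 5. Perm now: [1 2 5 3 4]
Gen 3 (s1^-1): strand 1 crosses under strand 2. Perm now: [2 1 5 3 4]
Gen 4 (s3^-1): strand 5 crosses under strand 3. Perm now: [2 1 3 5 4]
Gen 5 (s4^-1): strand 5 crosses under strand 4. Perm now: [2 1 3 4 5]
Gen 6 (s3^-1): strand 3 crosses under strand 4. Perm now: [2 1 4 3 5]
Gen 7 (s2): strand 1 crosses over strand 4. Perm now: [2 4 1 3 5]
Gen 8 (s1^-1): strand 2 crosses under strand 4. Perm now: [4 2 1 3 5]
Gen 9 (s2^-1): strand 2 crosses under strand 1. Perm now: [4 1 2 3 5]
Gen 10 (s3^-1): strand 2 crosses under strand 3. Perm now: [4 1 3 2 5]

Answer: 4 1 3 2 5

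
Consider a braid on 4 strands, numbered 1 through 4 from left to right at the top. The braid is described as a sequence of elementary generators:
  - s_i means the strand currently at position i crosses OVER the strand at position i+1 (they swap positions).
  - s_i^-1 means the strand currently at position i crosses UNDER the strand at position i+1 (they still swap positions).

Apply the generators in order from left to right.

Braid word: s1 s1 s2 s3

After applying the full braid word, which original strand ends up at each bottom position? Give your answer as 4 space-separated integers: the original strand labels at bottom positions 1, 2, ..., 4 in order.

Answer: 1 3 4 2

Derivation:
Gen 1 (s1): strand 1 crosses over strand 2. Perm now: [2 1 3 4]
Gen 2 (s1): strand 2 crosses over strand 1. Perm now: [1 2 3 4]
Gen 3 (s2): strand 2 crosses over strand 3. Perm now: [1 3 2 4]
Gen 4 (s3): strand 2 crosses over strand 4. Perm now: [1 3 4 2]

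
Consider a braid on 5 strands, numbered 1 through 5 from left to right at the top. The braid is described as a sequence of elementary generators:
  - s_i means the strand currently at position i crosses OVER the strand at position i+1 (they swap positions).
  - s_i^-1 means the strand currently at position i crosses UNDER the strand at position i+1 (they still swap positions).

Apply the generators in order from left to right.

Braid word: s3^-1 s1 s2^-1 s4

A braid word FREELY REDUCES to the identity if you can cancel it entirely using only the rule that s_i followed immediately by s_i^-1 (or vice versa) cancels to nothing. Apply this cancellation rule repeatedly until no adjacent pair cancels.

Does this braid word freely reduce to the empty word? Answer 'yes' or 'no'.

Gen 1 (s3^-1): push. Stack: [s3^-1]
Gen 2 (s1): push. Stack: [s3^-1 s1]
Gen 3 (s2^-1): push. Stack: [s3^-1 s1 s2^-1]
Gen 4 (s4): push. Stack: [s3^-1 s1 s2^-1 s4]
Reduced word: s3^-1 s1 s2^-1 s4

Answer: no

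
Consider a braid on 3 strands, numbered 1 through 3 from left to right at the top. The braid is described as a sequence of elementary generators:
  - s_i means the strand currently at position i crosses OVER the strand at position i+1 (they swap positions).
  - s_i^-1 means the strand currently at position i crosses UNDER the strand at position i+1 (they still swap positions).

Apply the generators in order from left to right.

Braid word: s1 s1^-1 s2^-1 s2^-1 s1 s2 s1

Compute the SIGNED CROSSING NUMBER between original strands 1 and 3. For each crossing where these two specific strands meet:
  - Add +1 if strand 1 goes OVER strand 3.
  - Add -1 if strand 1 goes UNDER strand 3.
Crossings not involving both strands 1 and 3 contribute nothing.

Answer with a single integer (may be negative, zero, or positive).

Answer: 1

Derivation:
Gen 1: crossing 1x2. Both 1&3? no. Sum: 0
Gen 2: crossing 2x1. Both 1&3? no. Sum: 0
Gen 3: crossing 2x3. Both 1&3? no. Sum: 0
Gen 4: crossing 3x2. Both 1&3? no. Sum: 0
Gen 5: crossing 1x2. Both 1&3? no. Sum: 0
Gen 6: 1 over 3. Both 1&3? yes. Contrib: +1. Sum: 1
Gen 7: crossing 2x3. Both 1&3? no. Sum: 1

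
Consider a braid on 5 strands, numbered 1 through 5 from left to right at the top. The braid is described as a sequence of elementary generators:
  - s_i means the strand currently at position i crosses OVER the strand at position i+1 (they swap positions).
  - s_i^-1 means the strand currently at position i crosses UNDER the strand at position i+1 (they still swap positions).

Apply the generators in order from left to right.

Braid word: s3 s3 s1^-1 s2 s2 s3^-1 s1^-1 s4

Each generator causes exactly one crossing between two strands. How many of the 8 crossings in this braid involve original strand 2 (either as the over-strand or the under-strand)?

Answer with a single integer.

Gen 1: crossing 3x4. Involves strand 2? no. Count so far: 0
Gen 2: crossing 4x3. Involves strand 2? no. Count so far: 0
Gen 3: crossing 1x2. Involves strand 2? yes. Count so far: 1
Gen 4: crossing 1x3. Involves strand 2? no. Count so far: 1
Gen 5: crossing 3x1. Involves strand 2? no. Count so far: 1
Gen 6: crossing 3x4. Involves strand 2? no. Count so far: 1
Gen 7: crossing 2x1. Involves strand 2? yes. Count so far: 2
Gen 8: crossing 3x5. Involves strand 2? no. Count so far: 2

Answer: 2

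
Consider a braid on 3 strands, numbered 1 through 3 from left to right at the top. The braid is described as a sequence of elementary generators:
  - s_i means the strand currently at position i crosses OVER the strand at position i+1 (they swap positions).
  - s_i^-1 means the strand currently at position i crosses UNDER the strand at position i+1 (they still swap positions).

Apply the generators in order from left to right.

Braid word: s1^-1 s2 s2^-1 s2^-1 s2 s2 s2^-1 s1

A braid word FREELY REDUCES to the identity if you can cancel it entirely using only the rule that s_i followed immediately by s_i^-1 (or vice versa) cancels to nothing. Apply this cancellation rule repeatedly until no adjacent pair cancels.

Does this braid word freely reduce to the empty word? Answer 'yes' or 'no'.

Gen 1 (s1^-1): push. Stack: [s1^-1]
Gen 2 (s2): push. Stack: [s1^-1 s2]
Gen 3 (s2^-1): cancels prior s2. Stack: [s1^-1]
Gen 4 (s2^-1): push. Stack: [s1^-1 s2^-1]
Gen 5 (s2): cancels prior s2^-1. Stack: [s1^-1]
Gen 6 (s2): push. Stack: [s1^-1 s2]
Gen 7 (s2^-1): cancels prior s2. Stack: [s1^-1]
Gen 8 (s1): cancels prior s1^-1. Stack: []
Reduced word: (empty)

Answer: yes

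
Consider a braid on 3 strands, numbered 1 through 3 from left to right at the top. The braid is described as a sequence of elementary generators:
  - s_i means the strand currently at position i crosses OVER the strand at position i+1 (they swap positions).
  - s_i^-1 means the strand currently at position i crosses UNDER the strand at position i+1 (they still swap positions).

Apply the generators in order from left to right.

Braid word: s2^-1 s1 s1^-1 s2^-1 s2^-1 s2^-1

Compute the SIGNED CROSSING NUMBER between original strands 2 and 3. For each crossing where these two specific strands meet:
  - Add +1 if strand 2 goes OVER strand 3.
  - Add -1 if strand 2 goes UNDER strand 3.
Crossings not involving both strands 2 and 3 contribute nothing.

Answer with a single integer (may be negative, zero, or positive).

Answer: 0

Derivation:
Gen 1: 2 under 3. Both 2&3? yes. Contrib: -1. Sum: -1
Gen 2: crossing 1x3. Both 2&3? no. Sum: -1
Gen 3: crossing 3x1. Both 2&3? no. Sum: -1
Gen 4: 3 under 2. Both 2&3? yes. Contrib: +1. Sum: 0
Gen 5: 2 under 3. Both 2&3? yes. Contrib: -1. Sum: -1
Gen 6: 3 under 2. Both 2&3? yes. Contrib: +1. Sum: 0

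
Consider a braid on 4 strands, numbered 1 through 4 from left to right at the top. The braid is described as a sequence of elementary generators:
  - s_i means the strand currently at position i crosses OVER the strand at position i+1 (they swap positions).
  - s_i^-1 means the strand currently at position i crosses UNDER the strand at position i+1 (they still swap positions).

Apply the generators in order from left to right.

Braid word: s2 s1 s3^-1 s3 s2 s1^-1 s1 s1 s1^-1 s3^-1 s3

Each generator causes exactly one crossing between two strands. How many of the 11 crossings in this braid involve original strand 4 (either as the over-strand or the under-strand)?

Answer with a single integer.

Gen 1: crossing 2x3. Involves strand 4? no. Count so far: 0
Gen 2: crossing 1x3. Involves strand 4? no. Count so far: 0
Gen 3: crossing 2x4. Involves strand 4? yes. Count so far: 1
Gen 4: crossing 4x2. Involves strand 4? yes. Count so far: 2
Gen 5: crossing 1x2. Involves strand 4? no. Count so far: 2
Gen 6: crossing 3x2. Involves strand 4? no. Count so far: 2
Gen 7: crossing 2x3. Involves strand 4? no. Count so far: 2
Gen 8: crossing 3x2. Involves strand 4? no. Count so far: 2
Gen 9: crossing 2x3. Involves strand 4? no. Count so far: 2
Gen 10: crossing 1x4. Involves strand 4? yes. Count so far: 3
Gen 11: crossing 4x1. Involves strand 4? yes. Count so far: 4

Answer: 4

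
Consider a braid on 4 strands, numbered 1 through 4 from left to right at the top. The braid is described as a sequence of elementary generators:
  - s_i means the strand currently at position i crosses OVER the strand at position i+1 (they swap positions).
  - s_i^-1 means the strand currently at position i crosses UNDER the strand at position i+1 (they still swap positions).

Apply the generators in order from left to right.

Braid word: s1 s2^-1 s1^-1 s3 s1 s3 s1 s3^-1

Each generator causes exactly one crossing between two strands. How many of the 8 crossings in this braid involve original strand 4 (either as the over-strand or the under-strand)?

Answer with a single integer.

Gen 1: crossing 1x2. Involves strand 4? no. Count so far: 0
Gen 2: crossing 1x3. Involves strand 4? no. Count so far: 0
Gen 3: crossing 2x3. Involves strand 4? no. Count so far: 0
Gen 4: crossing 1x4. Involves strand 4? yes. Count so far: 1
Gen 5: crossing 3x2. Involves strand 4? no. Count so far: 1
Gen 6: crossing 4x1. Involves strand 4? yes. Count so far: 2
Gen 7: crossing 2x3. Involves strand 4? no. Count so far: 2
Gen 8: crossing 1x4. Involves strand 4? yes. Count so far: 3

Answer: 3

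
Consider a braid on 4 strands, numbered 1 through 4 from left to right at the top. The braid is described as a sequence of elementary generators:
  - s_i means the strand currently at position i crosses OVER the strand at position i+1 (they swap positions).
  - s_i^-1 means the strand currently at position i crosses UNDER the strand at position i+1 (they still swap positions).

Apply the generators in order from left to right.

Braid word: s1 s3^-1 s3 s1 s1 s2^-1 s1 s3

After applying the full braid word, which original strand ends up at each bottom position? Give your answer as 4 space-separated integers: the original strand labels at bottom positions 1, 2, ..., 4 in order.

Answer: 3 2 4 1

Derivation:
Gen 1 (s1): strand 1 crosses over strand 2. Perm now: [2 1 3 4]
Gen 2 (s3^-1): strand 3 crosses under strand 4. Perm now: [2 1 4 3]
Gen 3 (s3): strand 4 crosses over strand 3. Perm now: [2 1 3 4]
Gen 4 (s1): strand 2 crosses over strand 1. Perm now: [1 2 3 4]
Gen 5 (s1): strand 1 crosses over strand 2. Perm now: [2 1 3 4]
Gen 6 (s2^-1): strand 1 crosses under strand 3. Perm now: [2 3 1 4]
Gen 7 (s1): strand 2 crosses over strand 3. Perm now: [3 2 1 4]
Gen 8 (s3): strand 1 crosses over strand 4. Perm now: [3 2 4 1]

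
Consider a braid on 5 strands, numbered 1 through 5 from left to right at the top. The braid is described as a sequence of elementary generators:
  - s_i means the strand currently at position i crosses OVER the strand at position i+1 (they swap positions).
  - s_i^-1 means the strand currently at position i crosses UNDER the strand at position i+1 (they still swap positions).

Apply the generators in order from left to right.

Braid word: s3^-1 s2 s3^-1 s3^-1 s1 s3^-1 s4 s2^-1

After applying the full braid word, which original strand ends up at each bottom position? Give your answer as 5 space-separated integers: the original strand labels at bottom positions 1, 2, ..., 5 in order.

Gen 1 (s3^-1): strand 3 crosses under strand 4. Perm now: [1 2 4 3 5]
Gen 2 (s2): strand 2 crosses over strand 4. Perm now: [1 4 2 3 5]
Gen 3 (s3^-1): strand 2 crosses under strand 3. Perm now: [1 4 3 2 5]
Gen 4 (s3^-1): strand 3 crosses under strand 2. Perm now: [1 4 2 3 5]
Gen 5 (s1): strand 1 crosses over strand 4. Perm now: [4 1 2 3 5]
Gen 6 (s3^-1): strand 2 crosses under strand 3. Perm now: [4 1 3 2 5]
Gen 7 (s4): strand 2 crosses over strand 5. Perm now: [4 1 3 5 2]
Gen 8 (s2^-1): strand 1 crosses under strand 3. Perm now: [4 3 1 5 2]

Answer: 4 3 1 5 2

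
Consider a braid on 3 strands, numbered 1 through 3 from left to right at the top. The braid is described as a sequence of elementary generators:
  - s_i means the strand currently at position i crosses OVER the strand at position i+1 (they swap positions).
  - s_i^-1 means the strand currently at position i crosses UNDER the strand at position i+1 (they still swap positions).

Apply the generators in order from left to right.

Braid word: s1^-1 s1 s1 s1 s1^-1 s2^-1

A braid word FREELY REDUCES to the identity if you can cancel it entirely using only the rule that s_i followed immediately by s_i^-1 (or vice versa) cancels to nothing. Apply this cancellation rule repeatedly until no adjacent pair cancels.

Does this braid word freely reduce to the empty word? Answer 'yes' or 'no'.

Answer: no

Derivation:
Gen 1 (s1^-1): push. Stack: [s1^-1]
Gen 2 (s1): cancels prior s1^-1. Stack: []
Gen 3 (s1): push. Stack: [s1]
Gen 4 (s1): push. Stack: [s1 s1]
Gen 5 (s1^-1): cancels prior s1. Stack: [s1]
Gen 6 (s2^-1): push. Stack: [s1 s2^-1]
Reduced word: s1 s2^-1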